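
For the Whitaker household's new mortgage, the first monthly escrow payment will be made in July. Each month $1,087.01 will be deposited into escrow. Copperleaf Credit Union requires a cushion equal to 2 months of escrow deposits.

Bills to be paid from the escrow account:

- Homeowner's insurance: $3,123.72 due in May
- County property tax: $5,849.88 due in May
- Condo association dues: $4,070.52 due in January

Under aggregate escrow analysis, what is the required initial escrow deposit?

Cushion = 2 × $1,087.01 = $2,174.02
Trial balance (start $0, +$1,087.01 each month, − disbursements):
  Jul: +$1,087.01 → $1,087.01
  Aug: +$1,087.01 → $2,174.02
  Sep: +$1,087.01 → $3,261.03
  Oct: +$1,087.01 → $4,348.04
  Nov: +$1,087.01 → $5,435.05
  Dec: +$1,087.01 → $6,522.06
  Jan: +$1,087.01 − $4,070.52 → $3,538.55
  Feb: +$1,087.01 → $4,625.56
  Mar: +$1,087.01 → $5,712.57
  Apr: +$1,087.01 → $6,799.58
  May: +$1,087.01 − $8,973.60 → -$1,087.01
  Jun: +$1,087.01 → $0.00
Lowest trial balance = -$1,087.01 (May)
Initial deposit = cushion − low point = $2,174.02 − (-$1,087.01) = $3,261.03

$3,261.03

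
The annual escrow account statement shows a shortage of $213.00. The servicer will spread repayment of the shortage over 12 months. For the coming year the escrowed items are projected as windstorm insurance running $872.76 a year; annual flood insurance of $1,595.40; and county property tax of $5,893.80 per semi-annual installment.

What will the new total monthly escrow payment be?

Windstorm insurance: $872.76 annually
Flood insurance: $1,595.40 annually
County property tax: $5,893.80 × 2 = $11,787.60 annually
Combined annual = $14,255.76
Monthly escrow = $14,255.76 / 12 = $1,187.98
Shortage spread = $213.00 ÷ 12 = $17.75/mo
New monthly escrow = $1,187.98 + $17.75 = $1,205.73

$1,205.73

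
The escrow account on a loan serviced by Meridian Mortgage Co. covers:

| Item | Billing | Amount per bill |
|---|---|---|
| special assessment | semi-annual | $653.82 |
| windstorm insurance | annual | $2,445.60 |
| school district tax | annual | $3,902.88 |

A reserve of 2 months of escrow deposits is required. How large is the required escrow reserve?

$1,276.02

Special assessment = $653.82 × 2 = $1,307.64 per year
Windstorm insurance = $2,445.60 per year
School district tax = $3,902.88 per year
Combined annual = $7,656.12
Monthly escrow = $7,656.12 ÷ 12 = $638.01
Required cushion = 2 × $638.01 = $1,276.02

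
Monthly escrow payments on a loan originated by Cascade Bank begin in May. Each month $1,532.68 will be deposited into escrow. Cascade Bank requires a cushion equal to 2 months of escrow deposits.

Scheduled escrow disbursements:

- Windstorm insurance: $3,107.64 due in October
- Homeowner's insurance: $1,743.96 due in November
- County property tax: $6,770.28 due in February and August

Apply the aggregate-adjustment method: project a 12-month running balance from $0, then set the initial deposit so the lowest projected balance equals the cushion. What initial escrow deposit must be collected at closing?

Cushion = 2 × $1,532.68 = $3,065.36
Trial balance (start $0, +$1,532.68 each month, − disbursements):
  May: +$1,532.68 → $1,532.68
  Jun: +$1,532.68 → $3,065.36
  Jul: +$1,532.68 → $4,598.04
  Aug: +$1,532.68 − $6,770.28 → -$639.56
  Sep: +$1,532.68 → $893.12
  Oct: +$1,532.68 − $3,107.64 → -$681.84
  Nov: +$1,532.68 − $1,743.96 → -$893.12
  Dec: +$1,532.68 → $639.56
  Jan: +$1,532.68 → $2,172.24
  Feb: +$1,532.68 − $6,770.28 → -$3,065.36
  Mar: +$1,532.68 → -$1,532.68
  Apr: +$1,532.68 → $0.00
Lowest trial balance = -$3,065.36 (Feb)
Initial deposit = cushion − low point = $3,065.36 − (-$3,065.36) = $6,130.72

$6,130.72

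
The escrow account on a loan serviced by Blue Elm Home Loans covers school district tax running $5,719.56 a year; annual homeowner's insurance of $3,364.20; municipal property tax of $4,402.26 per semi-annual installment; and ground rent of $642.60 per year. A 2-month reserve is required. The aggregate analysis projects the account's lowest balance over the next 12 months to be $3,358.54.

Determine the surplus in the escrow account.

$270.06

School district tax: $5,719.56 annually
Homeowner's insurance: $3,364.20 annually
Municipal property tax: $4,402.26 × 2 = $8,804.52 annually
Ground rent: $642.60 annually
Total annual escrow = $5,719.56 + $3,364.20 + $8,804.52 + $642.60 = $18,530.88
Per month = $18,530.88 / 12 = $1,544.24
Required cushion = 2 × $1,544.24 = $3,088.48
Surplus = $3,358.54 − $3,088.48 = $270.06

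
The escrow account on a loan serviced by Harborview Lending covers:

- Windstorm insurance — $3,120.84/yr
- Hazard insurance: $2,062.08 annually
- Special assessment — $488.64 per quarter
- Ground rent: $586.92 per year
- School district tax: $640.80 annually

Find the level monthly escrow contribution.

$697.10

Windstorm insurance: $3,120.84 annually
Hazard insurance: $2,062.08 annually
Special assessment: $488.64 × 4 = $1,954.56 annually
Ground rent: $586.92 annually
School district tax: $640.80 annually
Total annual escrow = $8,365.20
Per month = $8,365.20 / 12 = $697.10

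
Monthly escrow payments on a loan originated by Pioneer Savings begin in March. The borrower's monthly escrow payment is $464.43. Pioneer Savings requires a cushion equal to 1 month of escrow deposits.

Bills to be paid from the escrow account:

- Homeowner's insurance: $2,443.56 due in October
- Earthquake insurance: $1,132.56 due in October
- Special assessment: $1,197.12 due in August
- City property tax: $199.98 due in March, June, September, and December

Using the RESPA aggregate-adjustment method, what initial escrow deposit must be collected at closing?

Cushion = 1 × $464.43 = $464.43
Trial balance (start $0, +$464.43 each month, − disbursements):
  Mar: +$464.43 − $199.98 → $264.45
  Apr: +$464.43 → $728.88
  May: +$464.43 → $1,193.31
  Jun: +$464.43 − $199.98 → $1,457.76
  Jul: +$464.43 → $1,922.19
  Aug: +$464.43 − $1,197.12 → $1,189.50
  Sep: +$464.43 − $199.98 → $1,453.95
  Oct: +$464.43 − $3,576.12 → -$1,657.74
  Nov: +$464.43 → -$1,193.31
  Dec: +$464.43 − $199.98 → -$928.86
  Jan: +$464.43 → -$464.43
  Feb: +$464.43 → $0.00
Lowest trial balance = -$1,657.74 (Oct)
Initial deposit = cushion − low point = $464.43 − (-$1,657.74) = $2,122.17

$2,122.17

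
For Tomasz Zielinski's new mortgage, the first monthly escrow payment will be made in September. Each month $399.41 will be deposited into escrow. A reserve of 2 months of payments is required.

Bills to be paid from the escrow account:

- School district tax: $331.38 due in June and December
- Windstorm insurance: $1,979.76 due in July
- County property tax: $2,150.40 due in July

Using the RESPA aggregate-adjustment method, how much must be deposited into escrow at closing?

Cushion = 2 × $399.41 = $798.82
Trial balance (start $0, +$399.41 each month, − disbursements):
  Sep: +$399.41 → $399.41
  Oct: +$399.41 → $798.82
  Nov: +$399.41 → $1,198.23
  Dec: +$399.41 − $331.38 → $1,266.26
  Jan: +$399.41 → $1,665.67
  Feb: +$399.41 → $2,065.08
  Mar: +$399.41 → $2,464.49
  Apr: +$399.41 → $2,863.90
  May: +$399.41 → $3,263.31
  Jun: +$399.41 − $331.38 → $3,331.34
  Jul: +$399.41 − $4,130.16 → -$399.41
  Aug: +$399.41 → $0.00
Lowest trial balance = -$399.41 (Jul)
Initial deposit = cushion − low point = $798.82 − (-$399.41) = $1,198.23

$1,198.23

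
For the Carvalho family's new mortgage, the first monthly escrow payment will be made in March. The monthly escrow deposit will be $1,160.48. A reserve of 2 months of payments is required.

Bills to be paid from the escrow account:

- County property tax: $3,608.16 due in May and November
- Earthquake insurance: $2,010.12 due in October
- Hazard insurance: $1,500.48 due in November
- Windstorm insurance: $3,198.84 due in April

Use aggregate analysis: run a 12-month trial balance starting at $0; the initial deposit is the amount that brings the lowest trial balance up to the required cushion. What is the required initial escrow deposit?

$5,802.40

Cushion = 2 × $1,160.48 = $2,320.96
Trial balance (start $0, +$1,160.48 each month, − disbursements):
  Mar: +$1,160.48 → $1,160.48
  Apr: +$1,160.48 − $3,198.84 → -$877.88
  May: +$1,160.48 − $3,608.16 → -$3,325.56
  Jun: +$1,160.48 → -$2,165.08
  Jul: +$1,160.48 → -$1,004.60
  Aug: +$1,160.48 → $155.88
  Sep: +$1,160.48 → $1,316.36
  Oct: +$1,160.48 − $2,010.12 → $466.72
  Nov: +$1,160.48 − $5,108.64 → -$3,481.44
  Dec: +$1,160.48 → -$2,320.96
  Jan: +$1,160.48 → -$1,160.48
  Feb: +$1,160.48 → $0.00
Lowest trial balance = -$3,481.44 (Nov)
Initial deposit = cushion − low point = $2,320.96 − (-$3,481.44) = $5,802.40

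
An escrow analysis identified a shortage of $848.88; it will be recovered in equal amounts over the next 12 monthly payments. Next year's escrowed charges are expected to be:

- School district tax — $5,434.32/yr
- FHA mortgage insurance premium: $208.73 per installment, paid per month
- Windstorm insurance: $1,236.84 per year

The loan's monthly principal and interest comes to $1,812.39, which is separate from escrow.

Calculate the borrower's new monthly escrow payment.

School district tax — $5,434.32 annually
FHA mortgage insurance premium — $208.73 × 12 = $2,504.76 annually
Windstorm insurance — $1,236.84 annually
Annual escrow total = $5,434.32 + $2,504.76 + $1,236.84 = $9,175.92
Monthly escrow = $9,175.92 ÷ 12 = $764.66
Shortage spread = $848.88 / 12 = $70.74/mo
Adjusted monthly = $764.66 + $70.74 = $835.40

$835.40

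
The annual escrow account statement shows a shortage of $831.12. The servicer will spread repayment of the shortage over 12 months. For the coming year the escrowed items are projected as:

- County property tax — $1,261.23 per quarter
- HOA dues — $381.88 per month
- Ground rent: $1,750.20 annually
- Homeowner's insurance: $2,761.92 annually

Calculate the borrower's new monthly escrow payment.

$1,247.56

County property tax = $1,261.23 × 4 = $5,044.92
HOA dues = $381.88 × 12 = $4,582.56
Ground rent = $1,750.20
Homeowner's insurance = $2,761.92
Total per year = $14,139.60
Base monthly escrow = $14,139.60 / 12 = $1,178.30
Shortage per month = $831.12 / 12 = $69.26
Adjusted monthly = $1,178.30 + $69.26 = $1,247.56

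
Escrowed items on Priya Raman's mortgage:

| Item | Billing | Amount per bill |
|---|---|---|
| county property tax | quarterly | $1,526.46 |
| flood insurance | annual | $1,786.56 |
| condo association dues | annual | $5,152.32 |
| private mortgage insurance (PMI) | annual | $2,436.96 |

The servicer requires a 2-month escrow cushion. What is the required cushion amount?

County property tax — $1,526.46 × 4 = $6,105.84 annually
Flood insurance — $1,786.56 annually
Condo association dues — $5,152.32 annually
Private mortgage insurance (PMI) — $2,436.96 annually
Total per year = $15,481.68
Base monthly escrow = $15,481.68 ÷ 12 = $1,290.14
Reserve = 2 × $1,290.14 = $2,580.28

$2,580.28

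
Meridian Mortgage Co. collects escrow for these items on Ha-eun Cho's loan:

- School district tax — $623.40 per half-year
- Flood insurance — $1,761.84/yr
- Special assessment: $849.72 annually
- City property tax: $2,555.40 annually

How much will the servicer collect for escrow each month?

School district tax: $623.40 × 2 = $1,246.80 annually
Flood insurance: $1,761.84 annually
Special assessment: $849.72 annually
City property tax: $2,555.40 annually
Annual escrow total = $1,246.80 + $1,761.84 + $849.72 + $2,555.40 = $6,413.76
Monthly = $6,413.76 / 12 = $534.48

$534.48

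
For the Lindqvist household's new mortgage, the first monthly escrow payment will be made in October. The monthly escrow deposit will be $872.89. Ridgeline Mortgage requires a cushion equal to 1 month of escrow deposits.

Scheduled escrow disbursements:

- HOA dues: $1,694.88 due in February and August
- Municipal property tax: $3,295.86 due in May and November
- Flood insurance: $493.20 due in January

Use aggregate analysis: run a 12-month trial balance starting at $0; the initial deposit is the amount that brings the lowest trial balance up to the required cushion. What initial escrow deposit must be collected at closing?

Cushion = 1 × $872.89 = $872.89
Trial balance (start $0, +$872.89 each month, − disbursements):
  Oct: +$872.89 → $872.89
  Nov: +$872.89 − $3,295.86 → -$1,550.08
  Dec: +$872.89 → -$677.19
  Jan: +$872.89 − $493.20 → -$297.50
  Feb: +$872.89 − $1,694.88 → -$1,119.49
  Mar: +$872.89 → -$246.60
  Apr: +$872.89 → $626.29
  May: +$872.89 − $3,295.86 → -$1,796.68
  Jun: +$872.89 → -$923.79
  Jul: +$872.89 → -$50.90
  Aug: +$872.89 − $1,694.88 → -$872.89
  Sep: +$872.89 → $0.00
Lowest trial balance = -$1,796.68 (May)
Initial deposit = cushion − low point = $872.89 − (-$1,796.68) = $2,669.57

$2,669.57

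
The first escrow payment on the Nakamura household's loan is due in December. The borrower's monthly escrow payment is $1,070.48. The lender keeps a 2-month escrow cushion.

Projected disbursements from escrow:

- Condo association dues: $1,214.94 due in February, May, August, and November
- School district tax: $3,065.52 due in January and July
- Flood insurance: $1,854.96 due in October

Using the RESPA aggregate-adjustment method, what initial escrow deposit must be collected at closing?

$3,209.98

Cushion = 2 × $1,070.48 = $2,140.96
Trial balance (start $0, +$1,070.48 each month, − disbursements):
  Dec: +$1,070.48 → $1,070.48
  Jan: +$1,070.48 − $3,065.52 → -$924.56
  Feb: +$1,070.48 − $1,214.94 → -$1,069.02
  Mar: +$1,070.48 → $1.46
  Apr: +$1,070.48 → $1,071.94
  May: +$1,070.48 − $1,214.94 → $927.48
  Jun: +$1,070.48 → $1,997.96
  Jul: +$1,070.48 − $3,065.52 → $2.92
  Aug: +$1,070.48 − $1,214.94 → -$141.54
  Sep: +$1,070.48 → $928.94
  Oct: +$1,070.48 − $1,854.96 → $144.46
  Nov: +$1,070.48 − $1,214.94 → $0.00
Lowest trial balance = -$1,069.02 (Feb)
Initial deposit = cushion − low point = $2,140.96 − (-$1,069.02) = $3,209.98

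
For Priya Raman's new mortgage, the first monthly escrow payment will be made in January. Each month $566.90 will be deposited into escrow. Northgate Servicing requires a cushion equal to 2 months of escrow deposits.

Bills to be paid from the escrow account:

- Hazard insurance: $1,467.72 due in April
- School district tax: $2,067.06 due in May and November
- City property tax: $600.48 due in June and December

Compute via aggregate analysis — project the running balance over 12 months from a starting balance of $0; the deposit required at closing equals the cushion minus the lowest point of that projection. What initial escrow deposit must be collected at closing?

Cushion = 2 × $566.90 = $1,133.80
Trial balance (start $0, +$566.90 each month, − disbursements):
  Jan: +$566.90 → $566.90
  Feb: +$566.90 → $1,133.80
  Mar: +$566.90 → $1,700.70
  Apr: +$566.90 − $1,467.72 → $799.88
  May: +$566.90 − $2,067.06 → -$700.28
  Jun: +$566.90 − $600.48 → -$733.86
  Jul: +$566.90 → -$166.96
  Aug: +$566.90 → $399.94
  Sep: +$566.90 → $966.84
  Oct: +$566.90 → $1,533.74
  Nov: +$566.90 − $2,067.06 → $33.58
  Dec: +$566.90 − $600.48 → $0.00
Lowest trial balance = -$733.86 (Jun)
Initial deposit = cushion − low point = $1,133.80 − (-$733.86) = $1,867.66

$1,867.66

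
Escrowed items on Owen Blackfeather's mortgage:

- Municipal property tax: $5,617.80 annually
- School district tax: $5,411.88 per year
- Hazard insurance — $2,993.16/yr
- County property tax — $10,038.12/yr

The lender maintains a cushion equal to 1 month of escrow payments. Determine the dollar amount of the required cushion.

Municipal property tax — $5,617.80/yr
School district tax — $5,411.88/yr
Hazard insurance — $2,993.16/yr
County property tax — $10,038.12/yr
Annual escrow total = $24,060.96
Monthly escrow = $24,060.96 / 12 = $2,005.08
Required cushion = 1 × $2,005.08 = $2,005.08

$2,005.08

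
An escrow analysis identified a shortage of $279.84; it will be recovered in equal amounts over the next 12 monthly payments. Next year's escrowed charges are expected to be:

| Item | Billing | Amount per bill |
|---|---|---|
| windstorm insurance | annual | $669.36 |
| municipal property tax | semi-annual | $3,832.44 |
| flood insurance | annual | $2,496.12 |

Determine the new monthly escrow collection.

Windstorm insurance — $669.36
Municipal property tax — $3,832.44 × 2 = $7,664.88
Flood insurance — $2,496.12
Annual escrow total = $669.36 + $7,664.88 + $2,496.12 = $10,830.36
Monthly escrow = $10,830.36 / 12 = $902.53
Shortage spread = $279.84 / 12 = $23.32/mo
New monthly escrow = $902.53 + $23.32 = $925.85

$925.85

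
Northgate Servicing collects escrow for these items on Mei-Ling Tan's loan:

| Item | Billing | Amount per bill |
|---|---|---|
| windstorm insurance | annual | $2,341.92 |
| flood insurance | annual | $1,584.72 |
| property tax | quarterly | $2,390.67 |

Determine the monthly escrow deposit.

Windstorm insurance = $2,341.92 annually
Flood insurance = $1,584.72 annually
Property tax = $2,390.67 × 4 = $9,562.68 annually
Combined annual = $13,489.32
Per month = $13,489.32 ÷ 12 = $1,124.11

$1,124.11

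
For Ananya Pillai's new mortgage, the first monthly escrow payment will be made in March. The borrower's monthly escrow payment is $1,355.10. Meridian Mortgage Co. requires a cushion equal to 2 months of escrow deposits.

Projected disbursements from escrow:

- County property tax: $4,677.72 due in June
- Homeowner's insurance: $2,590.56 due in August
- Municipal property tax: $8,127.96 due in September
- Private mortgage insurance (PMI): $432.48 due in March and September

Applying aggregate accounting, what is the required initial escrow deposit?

Cushion = 2 × $1,355.10 = $2,710.20
Trial balance (start $0, +$1,355.10 each month, − disbursements):
  Mar: +$1,355.10 − $432.48 → $922.62
  Apr: +$1,355.10 → $2,277.72
  May: +$1,355.10 → $3,632.82
  Jun: +$1,355.10 − $4,677.72 → $310.20
  Jul: +$1,355.10 → $1,665.30
  Aug: +$1,355.10 − $2,590.56 → $429.84
  Sep: +$1,355.10 − $8,560.44 → -$6,775.50
  Oct: +$1,355.10 → -$5,420.40
  Nov: +$1,355.10 → -$4,065.30
  Dec: +$1,355.10 → -$2,710.20
  Jan: +$1,355.10 → -$1,355.10
  Feb: +$1,355.10 → $0.00
Lowest trial balance = -$6,775.50 (Sep)
Initial deposit = cushion − low point = $2,710.20 − (-$6,775.50) = $9,485.70

$9,485.70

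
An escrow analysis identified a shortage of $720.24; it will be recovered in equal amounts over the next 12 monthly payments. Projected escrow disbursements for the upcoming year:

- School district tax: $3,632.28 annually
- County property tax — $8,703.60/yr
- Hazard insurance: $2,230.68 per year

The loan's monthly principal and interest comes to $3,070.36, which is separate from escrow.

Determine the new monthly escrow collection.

School district tax — $3,632.28 annually
County property tax — $8,703.60 annually
Hazard insurance — $2,230.68 annually
Combined annual = $3,632.28 + $8,703.60 + $2,230.68 = $14,566.56
Monthly escrow = $14,566.56 / 12 = $1,213.88
Shortage spread = $720.24 / 12 = $60.02/mo
New monthly escrow = $1,213.88 + $60.02 = $1,273.90

$1,273.90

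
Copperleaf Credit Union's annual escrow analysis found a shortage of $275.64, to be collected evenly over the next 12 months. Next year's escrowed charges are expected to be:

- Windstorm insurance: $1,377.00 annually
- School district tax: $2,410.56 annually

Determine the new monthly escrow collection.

$338.60

Windstorm insurance: $1,377.00 per year
School district tax: $2,410.56 per year
Total per year = $1,377.00 + $2,410.56 = $3,787.56
Monthly = $3,787.56 / 12 = $315.63
Shortage spread = $275.64 ÷ 12 = $22.97/mo
Adjusted monthly = $315.63 + $22.97 = $338.60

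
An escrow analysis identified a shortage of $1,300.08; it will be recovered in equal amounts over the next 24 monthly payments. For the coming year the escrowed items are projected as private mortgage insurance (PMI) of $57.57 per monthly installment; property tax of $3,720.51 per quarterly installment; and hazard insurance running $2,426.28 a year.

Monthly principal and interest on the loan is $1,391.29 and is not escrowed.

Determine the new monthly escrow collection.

Private mortgage insurance (PMI) = $57.57 × 12 = $690.84
Property tax = $3,720.51 × 4 = $14,882.04
Hazard insurance = $2,426.28
Total annual escrow = $690.84 + $14,882.04 + $2,426.28 = $17,999.16
Per month = $17,999.16 ÷ 12 = $1,499.93
Monthly shortage recovery: $1,300.08 / 24 = $54.17
Adjusted monthly = $1,499.93 + $54.17 = $1,554.10

$1,554.10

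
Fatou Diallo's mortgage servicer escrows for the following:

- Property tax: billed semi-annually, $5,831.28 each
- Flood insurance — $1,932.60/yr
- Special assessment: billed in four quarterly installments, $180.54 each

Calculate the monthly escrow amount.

Property tax = $5,831.28 × 2 = $11,662.56
Flood insurance = $1,932.60
Special assessment = $180.54 × 4 = $722.16
Combined annual = $11,662.56 + $1,932.60 + $722.16 = $14,317.32
Base monthly escrow = $14,317.32 / 12 = $1,193.11

$1,193.11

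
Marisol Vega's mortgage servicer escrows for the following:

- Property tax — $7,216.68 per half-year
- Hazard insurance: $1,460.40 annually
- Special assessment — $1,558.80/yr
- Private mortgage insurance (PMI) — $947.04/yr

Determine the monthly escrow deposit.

$1,533.30

Property tax = $7,216.68 × 2 = $14,433.36
Hazard insurance = $1,460.40
Special assessment = $1,558.80
Private mortgage insurance (PMI) = $947.04
Yearly total = $18,399.60
Per month = $18,399.60 ÷ 12 = $1,533.30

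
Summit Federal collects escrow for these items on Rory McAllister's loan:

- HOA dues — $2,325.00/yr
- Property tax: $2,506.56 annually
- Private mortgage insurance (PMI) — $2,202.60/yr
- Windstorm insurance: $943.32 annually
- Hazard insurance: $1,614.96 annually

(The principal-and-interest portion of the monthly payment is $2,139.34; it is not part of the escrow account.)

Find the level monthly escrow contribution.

HOA dues: $2,325.00 annually
Property tax: $2,506.56 annually
Private mortgage insurance (PMI): $2,202.60 annually
Windstorm insurance: $943.32 annually
Hazard insurance: $1,614.96 annually
Yearly total = $9,592.44
Monthly = $9,592.44 ÷ 12 = $799.37

$799.37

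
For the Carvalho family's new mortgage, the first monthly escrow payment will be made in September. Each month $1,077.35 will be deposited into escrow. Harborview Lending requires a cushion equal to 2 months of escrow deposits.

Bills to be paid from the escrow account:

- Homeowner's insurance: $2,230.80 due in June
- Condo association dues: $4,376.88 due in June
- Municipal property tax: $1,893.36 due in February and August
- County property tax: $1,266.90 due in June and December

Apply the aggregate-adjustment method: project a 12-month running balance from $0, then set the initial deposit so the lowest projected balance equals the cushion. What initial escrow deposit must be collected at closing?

Cushion = 2 × $1,077.35 = $2,154.70
Trial balance (start $0, +$1,077.35 each month, − disbursements):
  Sep: +$1,077.35 → $1,077.35
  Oct: +$1,077.35 → $2,154.70
  Nov: +$1,077.35 → $3,232.05
  Dec: +$1,077.35 − $1,266.90 → $3,042.50
  Jan: +$1,077.35 → $4,119.85
  Feb: +$1,077.35 − $1,893.36 → $3,303.84
  Mar: +$1,077.35 → $4,381.19
  Apr: +$1,077.35 → $5,458.54
  May: +$1,077.35 → $6,535.89
  Jun: +$1,077.35 − $7,874.58 → -$261.34
  Jul: +$1,077.35 → $816.01
  Aug: +$1,077.35 − $1,893.36 → $0.00
Lowest trial balance = -$261.34 (Jun)
Initial deposit = cushion − low point = $2,154.70 − (-$261.34) = $2,416.04

$2,416.04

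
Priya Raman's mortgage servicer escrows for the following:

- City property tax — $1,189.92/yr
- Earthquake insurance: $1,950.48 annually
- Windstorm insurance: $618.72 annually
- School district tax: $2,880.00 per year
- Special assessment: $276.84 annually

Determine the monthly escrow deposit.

$576.33

City property tax = $1,189.92 annually
Earthquake insurance = $1,950.48 annually
Windstorm insurance = $618.72 annually
School district tax = $2,880.00 annually
Special assessment = $276.84 annually
Total per year = $6,915.96
Monthly = $6,915.96 / 12 = $576.33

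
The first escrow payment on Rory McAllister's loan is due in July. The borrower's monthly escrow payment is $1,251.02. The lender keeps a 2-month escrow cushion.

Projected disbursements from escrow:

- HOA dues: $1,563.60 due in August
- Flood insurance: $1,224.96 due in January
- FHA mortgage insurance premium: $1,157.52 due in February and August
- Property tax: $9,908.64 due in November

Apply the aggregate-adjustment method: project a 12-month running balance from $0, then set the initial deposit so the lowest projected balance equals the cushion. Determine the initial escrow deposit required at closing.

Cushion = 2 × $1,251.02 = $2,502.04
Trial balance (start $0, +$1,251.02 each month, − disbursements):
  Jul: +$1,251.02 → $1,251.02
  Aug: +$1,251.02 − $2,721.12 → -$219.08
  Sep: +$1,251.02 → $1,031.94
  Oct: +$1,251.02 → $2,282.96
  Nov: +$1,251.02 − $9,908.64 → -$6,374.66
  Dec: +$1,251.02 → -$5,123.64
  Jan: +$1,251.02 − $1,224.96 → -$5,097.58
  Feb: +$1,251.02 − $1,157.52 → -$5,004.08
  Mar: +$1,251.02 → -$3,753.06
  Apr: +$1,251.02 → -$2,502.04
  May: +$1,251.02 → -$1,251.02
  Jun: +$1,251.02 → $0.00
Lowest trial balance = -$6,374.66 (Nov)
Initial deposit = cushion − low point = $2,502.04 − (-$6,374.66) = $8,876.70

$8,876.70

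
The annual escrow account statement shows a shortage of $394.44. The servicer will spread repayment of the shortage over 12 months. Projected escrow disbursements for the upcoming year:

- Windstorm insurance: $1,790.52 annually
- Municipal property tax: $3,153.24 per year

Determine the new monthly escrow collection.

$444.85

Windstorm insurance = $1,790.52/yr
Municipal property tax = $3,153.24/yr
Total annual escrow = $1,790.52 + $3,153.24 = $4,943.76
Monthly = $4,943.76 / 12 = $411.98
Monthly shortage recovery: $394.44 ÷ 12 = $32.87
Adjusted monthly = $411.98 + $32.87 = $444.85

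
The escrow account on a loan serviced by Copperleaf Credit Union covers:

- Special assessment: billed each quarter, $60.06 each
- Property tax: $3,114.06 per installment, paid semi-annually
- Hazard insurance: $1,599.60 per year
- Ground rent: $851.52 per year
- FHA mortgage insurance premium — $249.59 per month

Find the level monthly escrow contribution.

$992.88

Special assessment — $60.06 × 4 = $240.24 annually
Property tax — $3,114.06 × 2 = $6,228.12 annually
Hazard insurance — $1,599.60 annually
Ground rent — $851.52 annually
FHA mortgage insurance premium — $249.59 × 12 = $2,995.08 annually
Yearly total = $240.24 + $6,228.12 + $1,599.60 + $851.52 + $2,995.08 = $11,914.56
Monthly = $11,914.56 / 12 = $992.88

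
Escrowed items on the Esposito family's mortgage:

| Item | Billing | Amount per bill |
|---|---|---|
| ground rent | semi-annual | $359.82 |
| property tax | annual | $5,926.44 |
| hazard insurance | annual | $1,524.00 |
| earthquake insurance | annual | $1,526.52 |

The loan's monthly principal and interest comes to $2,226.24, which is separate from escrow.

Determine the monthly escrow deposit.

$808.05

Ground rent — $359.82 × 2 = $719.64 per year
Property tax — $5,926.44 per year
Hazard insurance — $1,524.00 per year
Earthquake insurance — $1,526.52 per year
Annual escrow total = $9,696.60
Monthly escrow = $9,696.60 / 12 = $808.05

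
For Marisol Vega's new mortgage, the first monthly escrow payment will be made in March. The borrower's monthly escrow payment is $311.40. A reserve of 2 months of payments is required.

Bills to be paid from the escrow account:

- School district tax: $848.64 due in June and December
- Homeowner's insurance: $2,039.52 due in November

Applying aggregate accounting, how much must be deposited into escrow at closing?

Cushion = 2 × $311.40 = $622.80
Trial balance (start $0, +$311.40 each month, − disbursements):
  Mar: +$311.40 → $311.40
  Apr: +$311.40 → $622.80
  May: +$311.40 → $934.20
  Jun: +$311.40 − $848.64 → $396.96
  Jul: +$311.40 → $708.36
  Aug: +$311.40 → $1,019.76
  Sep: +$311.40 → $1,331.16
  Oct: +$311.40 → $1,642.56
  Nov: +$311.40 − $2,039.52 → -$85.56
  Dec: +$311.40 − $848.64 → -$622.80
  Jan: +$311.40 → -$311.40
  Feb: +$311.40 → $0.00
Lowest trial balance = -$622.80 (Dec)
Initial deposit = cushion − low point = $622.80 − (-$622.80) = $1,245.60

$1,245.60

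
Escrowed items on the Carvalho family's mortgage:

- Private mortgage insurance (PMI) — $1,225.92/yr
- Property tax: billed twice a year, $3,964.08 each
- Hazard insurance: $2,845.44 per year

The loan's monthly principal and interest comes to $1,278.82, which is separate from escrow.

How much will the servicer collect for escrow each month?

Private mortgage insurance (PMI): $1,225.92 per year
Property tax: $3,964.08 × 2 = $7,928.16 per year
Hazard insurance: $2,845.44 per year
Yearly total = $11,999.52
Monthly escrow = $11,999.52 ÷ 12 = $999.96

$999.96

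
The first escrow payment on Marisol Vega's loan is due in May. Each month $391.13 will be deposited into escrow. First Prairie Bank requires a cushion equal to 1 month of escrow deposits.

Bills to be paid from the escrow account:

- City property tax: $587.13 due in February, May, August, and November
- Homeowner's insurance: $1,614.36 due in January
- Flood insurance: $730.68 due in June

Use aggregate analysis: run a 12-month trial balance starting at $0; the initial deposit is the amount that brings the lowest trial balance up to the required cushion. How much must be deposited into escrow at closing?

Cushion = 1 × $391.13 = $391.13
Trial balance (start $0, +$391.13 each month, − disbursements):
  May: +$391.13 − $587.13 → -$196.00
  Jun: +$391.13 − $730.68 → -$535.55
  Jul: +$391.13 → -$144.42
  Aug: +$391.13 − $587.13 → -$340.42
  Sep: +$391.13 → $50.71
  Oct: +$391.13 → $441.84
  Nov: +$391.13 − $587.13 → $245.84
  Dec: +$391.13 → $636.97
  Jan: +$391.13 − $1,614.36 → -$586.26
  Feb: +$391.13 − $587.13 → -$782.26
  Mar: +$391.13 → -$391.13
  Apr: +$391.13 → $0.00
Lowest trial balance = -$782.26 (Feb)
Initial deposit = cushion − low point = $391.13 − (-$782.26) = $1,173.39

$1,173.39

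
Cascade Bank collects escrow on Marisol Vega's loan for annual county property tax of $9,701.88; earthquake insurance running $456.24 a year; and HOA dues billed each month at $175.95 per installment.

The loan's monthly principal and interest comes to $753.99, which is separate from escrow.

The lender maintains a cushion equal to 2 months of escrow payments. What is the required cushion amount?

$2,044.92

County property tax — $9,701.88 annually
Earthquake insurance — $456.24 annually
HOA dues — $175.95 × 12 = $2,111.40 annually
Total per year = $9,701.88 + $456.24 + $2,111.40 = $12,269.52
Monthly escrow = $12,269.52 / 12 = $1,022.46
Cushion = 2 × $1,022.46 = $2,044.92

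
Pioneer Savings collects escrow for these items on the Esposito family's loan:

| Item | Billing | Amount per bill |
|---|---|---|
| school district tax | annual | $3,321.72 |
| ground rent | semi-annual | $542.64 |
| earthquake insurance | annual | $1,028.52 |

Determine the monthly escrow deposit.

$452.96

School district tax — $3,321.72/yr
Ground rent — $542.64 × 2 = $1,085.28/yr
Earthquake insurance — $1,028.52/yr
Annual escrow total = $5,435.52
Monthly = $5,435.52 ÷ 12 = $452.96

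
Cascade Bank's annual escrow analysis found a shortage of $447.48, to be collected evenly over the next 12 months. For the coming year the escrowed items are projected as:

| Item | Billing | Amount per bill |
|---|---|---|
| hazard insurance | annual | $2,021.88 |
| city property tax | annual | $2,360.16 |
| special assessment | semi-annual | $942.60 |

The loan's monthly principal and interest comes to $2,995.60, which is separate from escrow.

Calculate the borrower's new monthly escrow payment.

$559.56

Hazard insurance — $2,021.88 per year
City property tax — $2,360.16 per year
Special assessment — $942.60 × 2 = $1,885.20 per year
Total per year = $2,021.88 + $2,360.16 + $1,885.20 = $6,267.24
Per month = $6,267.24 / 12 = $522.27
Shortage per month = $447.48 / 12 = $37.29
Adjusted monthly = $522.27 + $37.29 = $559.56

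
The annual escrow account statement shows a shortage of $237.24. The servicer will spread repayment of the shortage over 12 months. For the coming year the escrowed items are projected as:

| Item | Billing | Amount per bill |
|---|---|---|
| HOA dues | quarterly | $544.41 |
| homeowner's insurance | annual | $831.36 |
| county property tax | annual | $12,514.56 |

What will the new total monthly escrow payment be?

HOA dues — $544.41 × 4 = $2,177.64 per year
Homeowner's insurance — $831.36 per year
County property tax — $12,514.56 per year
Combined annual = $2,177.64 + $831.36 + $12,514.56 = $15,523.56
Monthly escrow = $15,523.56 / 12 = $1,293.63
Monthly shortage recovery: $237.24 ÷ 12 = $19.77
New monthly escrow = $1,293.63 + $19.77 = $1,313.40

$1,313.40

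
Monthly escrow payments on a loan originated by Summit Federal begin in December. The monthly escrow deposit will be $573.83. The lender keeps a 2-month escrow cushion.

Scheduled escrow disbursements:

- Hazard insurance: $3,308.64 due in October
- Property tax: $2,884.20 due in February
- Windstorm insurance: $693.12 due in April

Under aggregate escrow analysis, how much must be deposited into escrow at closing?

Cushion = 2 × $573.83 = $1,147.66
Trial balance (start $0, +$573.83 each month, − disbursements):
  Dec: +$573.83 → $573.83
  Jan: +$573.83 → $1,147.66
  Feb: +$573.83 − $2,884.20 → -$1,162.71
  Mar: +$573.83 → -$588.88
  Apr: +$573.83 − $693.12 → -$708.17
  May: +$573.83 → -$134.34
  Jun: +$573.83 → $439.49
  Jul: +$573.83 → $1,013.32
  Aug: +$573.83 → $1,587.15
  Sep: +$573.83 → $2,160.98
  Oct: +$573.83 − $3,308.64 → -$573.83
  Nov: +$573.83 → $0.00
Lowest trial balance = -$1,162.71 (Feb)
Initial deposit = cushion − low point = $1,147.66 − (-$1,162.71) = $2,310.37

$2,310.37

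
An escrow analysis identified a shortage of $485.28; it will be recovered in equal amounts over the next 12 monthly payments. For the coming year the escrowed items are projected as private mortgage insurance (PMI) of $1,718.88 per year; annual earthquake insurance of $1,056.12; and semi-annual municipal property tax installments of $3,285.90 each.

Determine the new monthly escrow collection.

$819.34

Private mortgage insurance (PMI): $1,718.88
Earthquake insurance: $1,056.12
Municipal property tax: $3,285.90 × 2 = $6,571.80
Yearly total = $9,346.80
Monthly = $9,346.80 / 12 = $778.90
Shortage spread = $485.28 / 12 = $40.44/mo
Adjusted monthly = $778.90 + $40.44 = $819.34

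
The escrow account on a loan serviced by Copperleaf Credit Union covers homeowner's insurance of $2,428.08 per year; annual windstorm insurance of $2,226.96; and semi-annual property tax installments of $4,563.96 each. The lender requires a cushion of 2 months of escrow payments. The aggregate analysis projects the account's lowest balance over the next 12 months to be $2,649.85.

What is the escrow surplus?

Homeowner's insurance: $2,428.08 per year
Windstorm insurance: $2,226.96 per year
Property tax: $4,563.96 × 2 = $9,127.92 per year
Annual escrow total = $2,428.08 + $2,226.96 + $9,127.92 = $13,782.96
Base monthly escrow = $13,782.96 ÷ 12 = $1,148.58
Cushion = 2 × $1,148.58 = $2,297.16
Surplus = $2,649.85 − $2,297.16 = $352.69

$352.69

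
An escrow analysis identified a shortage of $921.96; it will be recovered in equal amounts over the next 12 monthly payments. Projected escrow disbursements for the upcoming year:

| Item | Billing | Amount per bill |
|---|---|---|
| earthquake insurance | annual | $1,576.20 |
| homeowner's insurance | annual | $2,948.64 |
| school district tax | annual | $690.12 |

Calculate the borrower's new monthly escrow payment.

Earthquake insurance: $1,576.20
Homeowner's insurance: $2,948.64
School district tax: $690.12
Total annual escrow = $1,576.20 + $2,948.64 + $690.12 = $5,214.96
Monthly = $5,214.96 ÷ 12 = $434.58
Monthly shortage recovery: $921.96 ÷ 12 = $76.83
New monthly escrow = $434.58 + $76.83 = $511.41

$511.41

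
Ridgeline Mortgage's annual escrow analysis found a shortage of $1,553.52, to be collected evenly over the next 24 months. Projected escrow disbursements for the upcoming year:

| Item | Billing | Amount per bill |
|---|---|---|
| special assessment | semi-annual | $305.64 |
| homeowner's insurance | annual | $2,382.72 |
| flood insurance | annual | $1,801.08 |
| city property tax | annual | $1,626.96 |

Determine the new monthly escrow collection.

$599.90

Special assessment: $305.64 × 2 = $611.28
Homeowner's insurance: $2,382.72
Flood insurance: $1,801.08
City property tax: $1,626.96
Combined annual = $6,422.04
Per month = $6,422.04 ÷ 12 = $535.17
Shortage per month = $1,553.52 / 24 = $64.73
Adjusted monthly = $535.17 + $64.73 = $599.90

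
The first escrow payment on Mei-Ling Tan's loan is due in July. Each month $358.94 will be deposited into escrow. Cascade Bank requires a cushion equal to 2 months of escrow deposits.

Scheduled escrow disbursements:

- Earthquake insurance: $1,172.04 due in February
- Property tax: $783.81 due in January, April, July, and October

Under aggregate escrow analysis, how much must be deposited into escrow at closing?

$1,435.76

Cushion = 2 × $358.94 = $717.88
Trial balance (start $0, +$358.94 each month, − disbursements):
  Jul: +$358.94 − $783.81 → -$424.87
  Aug: +$358.94 → -$65.93
  Sep: +$358.94 → $293.01
  Oct: +$358.94 − $783.81 → -$131.86
  Nov: +$358.94 → $227.08
  Dec: +$358.94 → $586.02
  Jan: +$358.94 − $783.81 → $161.15
  Feb: +$358.94 − $1,172.04 → -$651.95
  Mar: +$358.94 → -$293.01
  Apr: +$358.94 − $783.81 → -$717.88
  May: +$358.94 → -$358.94
  Jun: +$358.94 → $0.00
Lowest trial balance = -$717.88 (Apr)
Initial deposit = cushion − low point = $717.88 − (-$717.88) = $1,435.76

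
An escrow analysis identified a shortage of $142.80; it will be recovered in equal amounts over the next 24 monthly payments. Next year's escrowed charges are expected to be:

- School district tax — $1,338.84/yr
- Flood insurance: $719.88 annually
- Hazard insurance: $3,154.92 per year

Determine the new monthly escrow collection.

School district tax — $1,338.84 per year
Flood insurance — $719.88 per year
Hazard insurance — $3,154.92 per year
Total annual escrow = $1,338.84 + $719.88 + $3,154.92 = $5,213.64
Base monthly escrow = $5,213.64 / 12 = $434.47
Shortage per month = $142.80 / 24 = $5.95
New monthly escrow = $434.47 + $5.95 = $440.42

$440.42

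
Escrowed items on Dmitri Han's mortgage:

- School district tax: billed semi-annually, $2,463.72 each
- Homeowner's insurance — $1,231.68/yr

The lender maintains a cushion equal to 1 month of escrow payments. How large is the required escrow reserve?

School district tax = $2,463.72 × 2 = $4,927.44 annually
Homeowner's insurance = $1,231.68 annually
Total annual escrow = $4,927.44 + $1,231.68 = $6,159.12
Base monthly escrow = $6,159.12 ÷ 12 = $513.26
Reserve = 1 × $513.26 = $513.26

$513.26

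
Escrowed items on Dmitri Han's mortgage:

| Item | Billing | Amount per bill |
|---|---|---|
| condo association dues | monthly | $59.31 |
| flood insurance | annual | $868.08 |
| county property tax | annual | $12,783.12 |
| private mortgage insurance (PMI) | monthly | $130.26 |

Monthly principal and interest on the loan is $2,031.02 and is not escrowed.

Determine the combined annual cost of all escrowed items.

Condo association dues — $59.31 × 12 = $711.72
Flood insurance — $868.08
County property tax — $12,783.12
Private mortgage insurance (PMI) — $130.26 × 12 = $1,563.12
Total annual escrow = $15,926.04

$15,926.04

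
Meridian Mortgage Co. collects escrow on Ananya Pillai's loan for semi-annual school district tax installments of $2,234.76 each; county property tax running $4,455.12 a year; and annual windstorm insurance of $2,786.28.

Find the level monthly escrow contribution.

School district tax — $2,234.76 × 2 = $4,469.52/yr
County property tax — $4,455.12/yr
Windstorm insurance — $2,786.28/yr
Annual escrow total = $11,710.92
Base monthly escrow = $11,710.92 ÷ 12 = $975.91

$975.91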